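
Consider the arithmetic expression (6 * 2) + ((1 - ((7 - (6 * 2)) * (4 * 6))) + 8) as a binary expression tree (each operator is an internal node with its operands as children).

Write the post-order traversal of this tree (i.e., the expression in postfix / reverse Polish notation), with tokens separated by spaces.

6 2 * 1 7 6 2 * - 4 6 * * - 8 + +

Post-order on an expression tree gives postfix notation: for each operator, emit left operand, right operand, then the operator.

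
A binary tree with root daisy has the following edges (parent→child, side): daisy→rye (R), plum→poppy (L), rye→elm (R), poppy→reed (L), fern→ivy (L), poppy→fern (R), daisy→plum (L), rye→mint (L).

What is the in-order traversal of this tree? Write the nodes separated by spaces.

In-order visits the left subtree, then the node, then the right subtree.
At daisy: go left to plum.
  At plum: go left to poppy.
    At poppy: go left to reed.
      reed is a leaf — visit reed.
    Visit poppy.
    At poppy: go right to fern.
      At fern: go left to ivy.
        ivy is a leaf — visit ivy.
      Visit fern.
      At fern: no right child.
  Visit plum.
  At plum: no right child.
Visit daisy.
At daisy: go right to rye.
  At rye: go left to mint.
    mint is a leaf — visit mint.
  Visit rye.
  At rye: go right to elm.
    elm is a leaf — visit elm.

reed poppy ivy fern plum daisy mint rye elm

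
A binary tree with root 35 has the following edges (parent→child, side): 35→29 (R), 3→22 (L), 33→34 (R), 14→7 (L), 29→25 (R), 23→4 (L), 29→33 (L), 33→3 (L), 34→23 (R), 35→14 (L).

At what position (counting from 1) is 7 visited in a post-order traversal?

Post-order visits the left subtree, then the right subtree, then the node.
At 35: go left to 14.
  At 14: go left to 7.
    7 is a leaf — visit 7.
  At 14: no right child.
  Visit 14.
At 35: go right to 29.
  At 29: go left to 33.
    At 33: go left to 3.
      At 3: go left to 22.
        22 is a leaf — visit 22.
      At 3: no right child.
      Visit 3.
    At 33: go right to 34.
      At 34: no left child.
      At 34: go right to 23.
        At 23: go left to 4.
          4 is a leaf — visit 4.
        At 23: no right child.
        Visit 23.
      Visit 34.
    Visit 33.
  At 29: go right to 25.
    25 is a leaf — visit 25.
  Visit 29.
Visit 35.
Full post-order sequence: 7, 14, 22, 3, 4, 23, 34, 33, 25, 29, 35.

1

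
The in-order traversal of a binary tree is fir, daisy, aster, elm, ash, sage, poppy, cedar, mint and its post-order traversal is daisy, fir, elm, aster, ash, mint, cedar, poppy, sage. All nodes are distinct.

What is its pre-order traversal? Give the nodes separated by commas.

sage, ash, aster, fir, daisy, elm, poppy, cedar, mint

The last element of post-order is the root; it splits in-order into left and right subtrees.
Root sage: left subtree has 5 nodes {fir, daisy, aster, elm, ash}, right has 3 {poppy, cedar, mint}.
  Root ash: left subtree has 4 nodes {fir, daisy, aster, elm}, right has 0 { }.
    Root aster: left subtree has 2 nodes {fir, daisy}, right has 1 {elm}.
      Root fir: left subtree has 0 nodes { }, right has 1 {daisy}.
  Root poppy: left subtree has 0 nodes { }, right has 2 {cedar, mint}.
    Root cedar: left subtree has 0 nodes { }, right has 1 {mint}.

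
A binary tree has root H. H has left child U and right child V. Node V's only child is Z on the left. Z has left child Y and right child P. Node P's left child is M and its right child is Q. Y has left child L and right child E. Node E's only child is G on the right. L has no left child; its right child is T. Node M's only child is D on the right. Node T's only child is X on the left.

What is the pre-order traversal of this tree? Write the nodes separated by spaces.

Pre-order visits the node, then its left subtree, then its right subtree.
Visit H.
At H: go left to U.
  U is a leaf — visit U.
At H: go right to V.
  Visit V.
  At V: go left to Z.
    Visit Z.
    At Z: go left to Y.
      Visit Y.
      At Y: go left to L.
        Visit L.
        At L: no left child.
        At L: go right to T.
          Visit T.
          At T: go left to X.
            X is a leaf — visit X.
          At T: no right child.
      At Y: go right to E.
        Visit E.
        At E: no left child.
        At E: go right to G.
          G is a leaf — visit G.
    At Z: go right to P.
      Visit P.
      At P: go left to M.
        Visit M.
        At M: no left child.
        At M: go right to D.
          D is a leaf — visit D.
      At P: go right to Q.
        Q is a leaf — visit Q.
  At V: no right child.

H U V Z Y L T X E G P M D Q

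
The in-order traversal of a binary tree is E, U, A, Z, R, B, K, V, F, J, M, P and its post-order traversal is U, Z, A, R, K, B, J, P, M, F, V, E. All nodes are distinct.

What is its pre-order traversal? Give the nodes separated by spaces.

The last element of post-order is the root; it splits in-order into left and right subtrees.
Root E: left subtree has 0 nodes { }, right has 11 {U, A, Z, R, B, K, V, F, J, M, P}.
  Root V: left subtree has 6 nodes {U, A, Z, R, B, K}, right has 4 {F, J, M, P}.
    Root B: left subtree has 4 nodes {U, A, Z, R}, right has 1 {K}.
      Root R: left subtree has 3 nodes {U, A, Z}, right has 0 { }.
        Root A: left subtree has 1 node {U}, right has 1 {Z}.
    Root F: left subtree has 0 nodes { }, right has 3 {J, M, P}.
      Root M: left subtree has 1 node {J}, right has 1 {P}.

E V B R A U Z K F M J P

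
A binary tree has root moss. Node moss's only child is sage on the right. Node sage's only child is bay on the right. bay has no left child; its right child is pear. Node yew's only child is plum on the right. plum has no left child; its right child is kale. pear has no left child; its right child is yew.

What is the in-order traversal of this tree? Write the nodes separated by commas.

moss, sage, bay, pear, yew, plum, kale

In-order visits the left subtree, then the node, then the right subtree.
At moss: no left child.
Visit moss.
At moss: go right to sage.
  At sage: no left child.
  Visit sage.
  At sage: go right to bay.
    At bay: no left child.
    Visit bay.
    At bay: go right to pear.
      At pear: no left child.
      Visit pear.
      At pear: go right to yew.
        At yew: no left child.
        Visit yew.
        At yew: go right to plum.
          At plum: no left child.
          Visit plum.
          At plum: go right to kale.
            kale is a leaf — visit kale.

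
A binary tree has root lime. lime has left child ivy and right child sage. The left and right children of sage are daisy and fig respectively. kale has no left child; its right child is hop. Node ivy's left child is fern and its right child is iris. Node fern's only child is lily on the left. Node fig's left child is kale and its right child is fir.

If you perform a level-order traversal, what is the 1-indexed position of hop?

11

Level-order visits nodes level by level from the root, left to right within each level.
Level 0: lime
Level 1: ivy, sage
Level 2: fern, iris, daisy, fig
Level 3: lily, kale, fir
Level 4: hop
Full level-order sequence: lime, ivy, sage, fern, iris, daisy, fig, lily, kale, fir, hop.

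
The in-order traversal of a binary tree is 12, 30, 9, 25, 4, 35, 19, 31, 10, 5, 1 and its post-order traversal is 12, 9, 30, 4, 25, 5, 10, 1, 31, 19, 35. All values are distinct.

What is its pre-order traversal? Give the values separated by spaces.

The last element of post-order is the root; it splits in-order into left and right subtrees.
Root 35: left subtree has 5 nodes {12, 30, 9, 25, 4}, right has 5 {19, 31, 10, 5, 1}.
  Root 25: left subtree has 3 nodes {12, 30, 9}, right has 1 {4}.
    Root 30: left subtree has 1 node {12}, right has 1 {9}.
  Root 19: left subtree has 0 nodes { }, right has 4 {31, 10, 5, 1}.
    Root 31: left subtree has 0 nodes { }, right has 3 {10, 5, 1}.
      Root 1: left subtree has 2 nodes {10, 5}, right has 0 { }.
        Root 10: left subtree has 0 nodes { }, right has 1 {5}.

35 25 30 12 9 4 19 31 1 10 5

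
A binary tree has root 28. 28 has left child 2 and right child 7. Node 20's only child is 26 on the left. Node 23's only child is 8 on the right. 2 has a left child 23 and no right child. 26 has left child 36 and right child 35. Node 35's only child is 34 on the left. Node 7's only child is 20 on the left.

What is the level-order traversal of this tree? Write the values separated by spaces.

28 2 7 23 20 8 26 36 35 34

Level-order visits nodes level by level from the root, left to right within each level.
Level 0: 28
Level 1: 2, 7
Level 2: 23, 20
Level 3: 8, 26
Level 4: 36, 35
Level 5: 34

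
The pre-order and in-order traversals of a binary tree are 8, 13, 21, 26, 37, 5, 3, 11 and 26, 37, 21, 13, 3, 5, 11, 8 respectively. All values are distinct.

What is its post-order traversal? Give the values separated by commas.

37, 26, 21, 3, 11, 5, 13, 8

The first element of pre-order is the root; it splits in-order into left and right subtrees.
Root 8: left subtree has 7 nodes {26, 37, 21, 13, 3, 5, 11}, right has 0 { }.
  Root 13: left subtree has 3 nodes {26, 37, 21}, right has 3 {3, 5, 11}.
    Root 21: left subtree has 2 nodes {26, 37}, right has 0 { }.
      Root 26: left subtree has 0 nodes { }, right has 1 {37}.
    Root 5: left subtree has 1 node {3}, right has 1 {11}.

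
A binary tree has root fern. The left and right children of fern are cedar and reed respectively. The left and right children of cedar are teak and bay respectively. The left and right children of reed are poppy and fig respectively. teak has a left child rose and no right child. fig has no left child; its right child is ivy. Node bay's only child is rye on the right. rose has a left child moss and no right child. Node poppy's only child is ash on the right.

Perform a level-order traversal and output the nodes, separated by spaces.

fern cedar reed teak bay poppy fig rose rye ash ivy moss

Level-order visits nodes level by level from the root, left to right within each level.
Level 0: fern
Level 1: cedar, reed
Level 2: teak, bay, poppy, fig
Level 3: rose, rye, ash, ivy
Level 4: moss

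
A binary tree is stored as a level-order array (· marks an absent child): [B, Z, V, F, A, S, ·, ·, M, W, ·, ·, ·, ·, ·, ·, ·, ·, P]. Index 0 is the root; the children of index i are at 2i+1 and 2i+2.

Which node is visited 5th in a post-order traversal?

A

Post-order visits the left subtree, then the right subtree, then the node.
At B: go left to Z.
  At Z: go left to F.
    At F: no left child.
    At F: go right to M.
      At M: no left child.
      At M: go right to P.
        P is a leaf — visit P.
      Visit M.
    Visit F.
  At Z: go right to A.
    At A: go left to W.
      W is a leaf — visit W.
    At A: no right child.
    Visit A.
  Visit Z.
At B: go right to V.
  At V: go left to S.
    S is a leaf — visit S.
  At V: no right child.
  Visit V.
Visit B.
Full post-order sequence: P, M, F, W, A, Z, S, V, B.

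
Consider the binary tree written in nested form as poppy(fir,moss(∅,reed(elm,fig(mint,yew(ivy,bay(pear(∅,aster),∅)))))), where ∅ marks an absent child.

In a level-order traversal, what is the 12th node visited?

Level-order visits nodes level by level from the root, left to right within each level.
Level 0: poppy
Level 1: fir, moss
Level 2: reed
Level 3: elm, fig
Level 4: mint, yew
Level 5: ivy, bay
Level 6: pear
Level 7: aster
Full level-order sequence: poppy, fir, moss, reed, elm, fig, mint, yew, ivy, bay, pear, aster.

aster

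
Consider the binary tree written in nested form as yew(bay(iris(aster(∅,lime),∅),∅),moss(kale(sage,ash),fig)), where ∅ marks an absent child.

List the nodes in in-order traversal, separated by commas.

In-order visits the left subtree, then the node, then the right subtree.
At yew: go left to bay.
  At bay: go left to iris.
    At iris: go left to aster.
      At aster: no left child.
      Visit aster.
      At aster: go right to lime.
        lime is a leaf — visit lime.
    Visit iris.
    At iris: no right child.
  Visit bay.
  At bay: no right child.
Visit yew.
At yew: go right to moss.
  At moss: go left to kale.
    At kale: go left to sage.
      sage is a leaf — visit sage.
    Visit kale.
    At kale: go right to ash.
      ash is a leaf — visit ash.
  Visit moss.
  At moss: go right to fig.
    fig is a leaf — visit fig.

aster, lime, iris, bay, yew, sage, kale, ash, moss, fig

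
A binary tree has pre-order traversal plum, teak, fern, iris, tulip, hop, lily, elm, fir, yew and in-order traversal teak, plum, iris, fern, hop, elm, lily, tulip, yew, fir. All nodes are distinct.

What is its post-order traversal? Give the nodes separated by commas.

The first element of pre-order is the root; it splits in-order into left and right subtrees.
Root plum: left subtree has 1 node {teak}, right has 8 {iris, fern, hop, elm, lily, tulip, yew, fir}.
  Root fern: left subtree has 1 node {iris}, right has 6 {hop, elm, lily, tulip, yew, fir}.
    Root tulip: left subtree has 3 nodes {hop, elm, lily}, right has 2 {yew, fir}.
      Root hop: left subtree has 0 nodes { }, right has 2 {elm, lily}.
        Root lily: left subtree has 1 node {elm}, right has 0 { }.
      Root fir: left subtree has 1 node {yew}, right has 0 { }.

teak, iris, elm, lily, hop, yew, fir, tulip, fern, plum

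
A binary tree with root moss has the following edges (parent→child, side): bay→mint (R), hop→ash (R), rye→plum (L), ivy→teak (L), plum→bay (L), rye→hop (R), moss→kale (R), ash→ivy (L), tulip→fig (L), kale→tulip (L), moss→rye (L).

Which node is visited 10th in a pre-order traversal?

kale

Pre-order visits the node, then its left subtree, then its right subtree.
Visit moss.
At moss: go left to rye.
  Visit rye.
  At rye: go left to plum.
    Visit plum.
    At plum: go left to bay.
      Visit bay.
      At bay: no left child.
      At bay: go right to mint.
        mint is a leaf — visit mint.
    At plum: no right child.
  At rye: go right to hop.
    Visit hop.
    At hop: no left child.
    At hop: go right to ash.
      Visit ash.
      At ash: go left to ivy.
        Visit ivy.
        At ivy: go left to teak.
          teak is a leaf — visit teak.
        At ivy: no right child.
      At ash: no right child.
At moss: go right to kale.
  Visit kale.
  At kale: go left to tulip.
    Visit tulip.
    At tulip: go left to fig.
      fig is a leaf — visit fig.
    At tulip: no right child.
  At kale: no right child.
Full pre-order sequence: moss, rye, plum, bay, mint, hop, ash, ivy, teak, kale, tulip, fig.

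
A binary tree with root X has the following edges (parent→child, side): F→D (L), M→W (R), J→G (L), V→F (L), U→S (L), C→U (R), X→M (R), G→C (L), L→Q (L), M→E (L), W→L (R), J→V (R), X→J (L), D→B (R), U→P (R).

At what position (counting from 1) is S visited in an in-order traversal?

In-order visits the left subtree, then the node, then the right subtree.
At X: go left to J.
  At J: go left to G.
    At G: go left to C.
      At C: no left child.
      Visit C.
      At C: go right to U.
        At U: go left to S.
          S is a leaf — visit S.
        Visit U.
        At U: go right to P.
          P is a leaf — visit P.
    Visit G.
    At G: no right child.
  Visit J.
  At J: go right to V.
    At V: go left to F.
      At F: go left to D.
        At D: no left child.
        Visit D.
        At D: go right to B.
          B is a leaf — visit B.
      Visit F.
      At F: no right child.
    Visit V.
    At V: no right child.
Visit X.
At X: go right to M.
  At M: go left to E.
    E is a leaf — visit E.
  Visit M.
  At M: go right to W.
    At W: no left child.
    Visit W.
    At W: go right to L.
      At L: go left to Q.
        Q is a leaf — visit Q.
      Visit L.
      At L: no right child.
Full in-order sequence: C, S, U, P, G, J, D, B, F, V, X, E, M, W, Q, L.

2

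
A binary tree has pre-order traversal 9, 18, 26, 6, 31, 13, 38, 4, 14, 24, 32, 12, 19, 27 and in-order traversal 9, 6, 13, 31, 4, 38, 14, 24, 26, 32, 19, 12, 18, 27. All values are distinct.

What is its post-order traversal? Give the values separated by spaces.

13 4 24 14 38 31 6 19 12 32 26 27 18 9

The first element of pre-order is the root; it splits in-order into left and right subtrees.
Root 9: left subtree has 0 nodes { }, right has 13 {6, 13, 31, 4, 38, 14, 24, 26, 32, 19, 12, 18, 27}.
  Root 18: left subtree has 11 nodes {6, 13, 31, 4, 38, 14, 24, 26, 32, 19, 12}, right has 1 {27}.
    Root 26: left subtree has 7 nodes {6, 13, 31, 4, 38, 14, 24}, right has 3 {32, 19, 12}.
      Root 6: left subtree has 0 nodes { }, right has 6 {13, 31, 4, 38, 14, 24}.
        Root 31: left subtree has 1 node {13}, right has 4 {4, 38, 14, 24}.
          Root 38: left subtree has 1 node {4}, right has 2 {14, 24}.
            Root 14: left subtree has 0 nodes { }, right has 1 {24}.
      Root 32: left subtree has 0 nodes { }, right has 2 {19, 12}.
        Root 12: left subtree has 1 node {19}, right has 0 { }.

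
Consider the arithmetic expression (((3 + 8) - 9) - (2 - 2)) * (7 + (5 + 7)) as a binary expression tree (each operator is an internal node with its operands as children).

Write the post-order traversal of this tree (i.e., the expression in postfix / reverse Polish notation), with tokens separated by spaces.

Post-order on an expression tree gives postfix notation: for each operator, emit left operand, right operand, then the operator.

3 8 + 9 - 2 2 - - 7 5 7 + + *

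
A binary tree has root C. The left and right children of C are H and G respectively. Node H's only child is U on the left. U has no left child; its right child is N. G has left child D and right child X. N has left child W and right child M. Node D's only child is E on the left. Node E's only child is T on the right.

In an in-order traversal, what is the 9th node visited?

D

In-order visits the left subtree, then the node, then the right subtree.
At C: go left to H.
  At H: go left to U.
    At U: no left child.
    Visit U.
    At U: go right to N.
      At N: go left to W.
        W is a leaf — visit W.
      Visit N.
      At N: go right to M.
        M is a leaf — visit M.
  Visit H.
  At H: no right child.
Visit C.
At C: go right to G.
  At G: go left to D.
    At D: go left to E.
      At E: no left child.
      Visit E.
      At E: go right to T.
        T is a leaf — visit T.
    Visit D.
    At D: no right child.
  Visit G.
  At G: go right to X.
    X is a leaf — visit X.
Full in-order sequence: U, W, N, M, H, C, E, T, D, G, X.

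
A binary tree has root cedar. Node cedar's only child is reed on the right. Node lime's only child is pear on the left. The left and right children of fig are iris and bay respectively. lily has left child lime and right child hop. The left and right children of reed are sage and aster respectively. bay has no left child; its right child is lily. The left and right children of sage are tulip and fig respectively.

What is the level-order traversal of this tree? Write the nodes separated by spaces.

Level-order visits nodes level by level from the root, left to right within each level.
Level 0: cedar
Level 1: reed
Level 2: sage, aster
Level 3: tulip, fig
Level 4: iris, bay
Level 5: lily
Level 6: lime, hop
Level 7: pear

cedar reed sage aster tulip fig iris bay lily lime hop pear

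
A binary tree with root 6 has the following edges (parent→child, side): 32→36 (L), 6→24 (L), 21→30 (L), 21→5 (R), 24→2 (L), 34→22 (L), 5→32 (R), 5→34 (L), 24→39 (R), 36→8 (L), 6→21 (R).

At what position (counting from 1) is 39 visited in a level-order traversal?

5

Level-order visits nodes level by level from the root, left to right within each level.
Level 0: 6
Level 1: 24, 21
Level 2: 2, 39, 30, 5
Level 3: 34, 32
Level 4: 22, 36
Level 5: 8
Full level-order sequence: 6, 24, 21, 2, 39, 30, 5, 34, 32, 22, 36, 8.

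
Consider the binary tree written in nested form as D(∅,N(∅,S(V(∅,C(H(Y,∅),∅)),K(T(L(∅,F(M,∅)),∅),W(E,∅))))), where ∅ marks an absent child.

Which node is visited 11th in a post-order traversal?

Post-order visits the left subtree, then the right subtree, then the node.
At D: no left child.
At D: go right to N.
  At N: no left child.
  At N: go right to S.
    At S: go left to V.
      At V: no left child.
      At V: go right to C.
        At C: go left to H.
          At H: go left to Y.
            Y is a leaf — visit Y.
          At H: no right child.
          Visit H.
        At C: no right child.
        Visit C.
      Visit V.
    At S: go right to K.
      At K: go left to T.
        At T: go left to L.
          At L: no left child.
          At L: go right to F.
            At F: go left to M.
              M is a leaf — visit M.
            At F: no right child.
            Visit F.
          Visit L.
        At T: no right child.
        Visit T.
      At K: go right to W.
        At W: go left to E.
          E is a leaf — visit E.
        At W: no right child.
        Visit W.
      Visit K.
    Visit S.
  Visit N.
Visit D.
Full post-order sequence: Y, H, C, V, M, F, L, T, E, W, K, S, N, D.

K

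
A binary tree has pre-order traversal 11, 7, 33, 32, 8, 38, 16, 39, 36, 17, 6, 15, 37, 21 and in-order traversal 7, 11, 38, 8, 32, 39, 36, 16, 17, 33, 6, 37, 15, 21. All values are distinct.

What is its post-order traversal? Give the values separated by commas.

The first element of pre-order is the root; it splits in-order into left and right subtrees.
Root 11: left subtree has 1 node {7}, right has 12 {38, 8, 32, 39, 36, 16, 17, 33, 6, 37, 15, 21}.
  Root 33: left subtree has 7 nodes {38, 8, 32, 39, 36, 16, 17}, right has 4 {6, 37, 15, 21}.
    Root 32: left subtree has 2 nodes {38, 8}, right has 4 {39, 36, 16, 17}.
      Root 8: left subtree has 1 node {38}, right has 0 { }.
      Root 16: left subtree has 2 nodes {39, 36}, right has 1 {17}.
        Root 39: left subtree has 0 nodes { }, right has 1 {36}.
    Root 6: left subtree has 0 nodes { }, right has 3 {37, 15, 21}.
      Root 15: left subtree has 1 node {37}, right has 1 {21}.

7, 38, 8, 36, 39, 17, 16, 32, 37, 21, 15, 6, 33, 11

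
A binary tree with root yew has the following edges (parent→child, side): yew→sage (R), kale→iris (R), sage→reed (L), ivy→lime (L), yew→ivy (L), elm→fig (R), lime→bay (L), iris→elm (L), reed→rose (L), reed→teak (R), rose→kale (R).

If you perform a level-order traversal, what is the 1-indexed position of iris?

10

Level-order visits nodes level by level from the root, left to right within each level.
Level 0: yew
Level 1: ivy, sage
Level 2: lime, reed
Level 3: bay, rose, teak
Level 4: kale
Level 5: iris
Level 6: elm
Level 7: fig
Full level-order sequence: yew, ivy, sage, lime, reed, bay, rose, teak, kale, iris, elm, fig.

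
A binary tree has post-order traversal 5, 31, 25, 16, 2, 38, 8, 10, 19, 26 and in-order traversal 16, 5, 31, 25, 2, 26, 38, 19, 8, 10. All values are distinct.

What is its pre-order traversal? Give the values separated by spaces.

The last element of post-order is the root; it splits in-order into left and right subtrees.
Root 26: left subtree has 5 nodes {16, 5, 31, 25, 2}, right has 4 {38, 19, 8, 10}.
  Root 2: left subtree has 4 nodes {16, 5, 31, 25}, right has 0 { }.
    Root 16: left subtree has 0 nodes { }, right has 3 {5, 31, 25}.
      Root 25: left subtree has 2 nodes {5, 31}, right has 0 { }.
        Root 31: left subtree has 1 node {5}, right has 0 { }.
  Root 19: left subtree has 1 node {38}, right has 2 {8, 10}.
    Root 10: left subtree has 1 node {8}, right has 0 { }.

26 2 16 25 31 5 19 38 10 8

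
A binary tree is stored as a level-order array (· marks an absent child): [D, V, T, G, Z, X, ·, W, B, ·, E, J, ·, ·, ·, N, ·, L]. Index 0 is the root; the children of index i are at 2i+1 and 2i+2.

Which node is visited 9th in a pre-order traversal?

Pre-order visits the node, then its left subtree, then its right subtree.
Visit D.
At D: go left to V.
  Visit V.
  At V: go left to G.
    Visit G.
    At G: go left to W.
      Visit W.
      At W: go left to N.
        N is a leaf — visit N.
      At W: no right child.
    At G: go right to B.
      Visit B.
      At B: go left to L.
        L is a leaf — visit L.
      At B: no right child.
  At V: go right to Z.
    Visit Z.
    At Z: no left child.
    At Z: go right to E.
      E is a leaf — visit E.
At D: go right to T.
  Visit T.
  At T: go left to X.
    Visit X.
    At X: go left to J.
      J is a leaf — visit J.
    At X: no right child.
  At T: no right child.
Full pre-order sequence: D, V, G, W, N, B, L, Z, E, T, X, J.

E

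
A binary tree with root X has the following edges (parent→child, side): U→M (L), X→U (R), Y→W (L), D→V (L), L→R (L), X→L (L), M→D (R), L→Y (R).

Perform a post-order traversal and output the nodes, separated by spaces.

R W Y L V D M U X

Post-order visits the left subtree, then the right subtree, then the node.
At X: go left to L.
  At L: go left to R.
    R is a leaf — visit R.
  At L: go right to Y.
    At Y: go left to W.
      W is a leaf — visit W.
    At Y: no right child.
    Visit Y.
  Visit L.
At X: go right to U.
  At U: go left to M.
    At M: no left child.
    At M: go right to D.
      At D: go left to V.
        V is a leaf — visit V.
      At D: no right child.
      Visit D.
    Visit M.
  At U: no right child.
  Visit U.
Visit X.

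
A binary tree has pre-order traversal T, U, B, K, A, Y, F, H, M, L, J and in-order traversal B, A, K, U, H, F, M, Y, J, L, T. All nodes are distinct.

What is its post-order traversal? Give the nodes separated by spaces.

The first element of pre-order is the root; it splits in-order into left and right subtrees.
Root T: left subtree has 10 nodes {B, A, K, U, H, F, M, Y, J, L}, right has 0 { }.
  Root U: left subtree has 3 nodes {B, A, K}, right has 6 {H, F, M, Y, J, L}.
    Root B: left subtree has 0 nodes { }, right has 2 {A, K}.
      Root K: left subtree has 1 node {A}, right has 0 { }.
    Root Y: left subtree has 3 nodes {H, F, M}, right has 2 {J, L}.
      Root F: left subtree has 1 node {H}, right has 1 {M}.
      Root L: left subtree has 1 node {J}, right has 0 { }.

A K B H M F J L Y U T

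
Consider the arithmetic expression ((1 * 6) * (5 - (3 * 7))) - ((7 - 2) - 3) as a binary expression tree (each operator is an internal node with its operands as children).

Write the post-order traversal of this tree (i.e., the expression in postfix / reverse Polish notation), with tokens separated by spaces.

Post-order on an expression tree gives postfix notation: for each operator, emit left operand, right operand, then the operator.

1 6 * 5 3 7 * - * 7 2 - 3 - -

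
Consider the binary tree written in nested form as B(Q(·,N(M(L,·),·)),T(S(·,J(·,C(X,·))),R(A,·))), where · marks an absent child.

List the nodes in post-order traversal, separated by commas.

Post-order visits the left subtree, then the right subtree, then the node.
At B: go left to Q.
  At Q: no left child.
  At Q: go right to N.
    At N: go left to M.
      At M: go left to L.
        L is a leaf — visit L.
      At M: no right child.
      Visit M.
    At N: no right child.
    Visit N.
  Visit Q.
At B: go right to T.
  At T: go left to S.
    At S: no left child.
    At S: go right to J.
      At J: no left child.
      At J: go right to C.
        At C: go left to X.
          X is a leaf — visit X.
        At C: no right child.
        Visit C.
      Visit J.
    Visit S.
  At T: go right to R.
    At R: go left to A.
      A is a leaf — visit A.
    At R: no right child.
    Visit R.
  Visit T.
Visit B.

L, M, N, Q, X, C, J, S, A, R, T, B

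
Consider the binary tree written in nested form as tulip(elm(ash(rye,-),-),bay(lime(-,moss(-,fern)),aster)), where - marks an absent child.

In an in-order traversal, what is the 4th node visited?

tulip

In-order visits the left subtree, then the node, then the right subtree.
At tulip: go left to elm.
  At elm: go left to ash.
    At ash: go left to rye.
      rye is a leaf — visit rye.
    Visit ash.
    At ash: no right child.
  Visit elm.
  At elm: no right child.
Visit tulip.
At tulip: go right to bay.
  At bay: go left to lime.
    At lime: no left child.
    Visit lime.
    At lime: go right to moss.
      At moss: no left child.
      Visit moss.
      At moss: go right to fern.
        fern is a leaf — visit fern.
  Visit bay.
  At bay: go right to aster.
    aster is a leaf — visit aster.
Full in-order sequence: rye, ash, elm, tulip, lime, moss, fern, bay, aster.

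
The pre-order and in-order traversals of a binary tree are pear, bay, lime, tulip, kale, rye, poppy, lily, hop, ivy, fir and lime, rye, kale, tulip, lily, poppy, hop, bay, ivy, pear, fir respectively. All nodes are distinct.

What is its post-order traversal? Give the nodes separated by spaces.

The first element of pre-order is the root; it splits in-order into left and right subtrees.
Root pear: left subtree has 9 nodes {lime, rye, kale, tulip, lily, poppy, hop, bay, ivy}, right has 1 {fir}.
  Root bay: left subtree has 7 nodes {lime, rye, kale, tulip, lily, poppy, hop}, right has 1 {ivy}.
    Root lime: left subtree has 0 nodes { }, right has 6 {rye, kale, tulip, lily, poppy, hop}.
      Root tulip: left subtree has 2 nodes {rye, kale}, right has 3 {lily, poppy, hop}.
        Root kale: left subtree has 1 node {rye}, right has 0 { }.
        Root poppy: left subtree has 1 node {lily}, right has 1 {hop}.

rye kale lily hop poppy tulip lime ivy bay fir pear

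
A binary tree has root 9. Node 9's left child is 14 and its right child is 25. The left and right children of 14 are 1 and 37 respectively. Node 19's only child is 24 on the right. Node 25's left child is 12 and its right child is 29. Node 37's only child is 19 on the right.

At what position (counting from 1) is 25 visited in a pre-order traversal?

7

Pre-order visits the node, then its left subtree, then its right subtree.
Visit 9.
At 9: go left to 14.
  Visit 14.
  At 14: go left to 1.
    1 is a leaf — visit 1.
  At 14: go right to 37.
    Visit 37.
    At 37: no left child.
    At 37: go right to 19.
      Visit 19.
      At 19: no left child.
      At 19: go right to 24.
        24 is a leaf — visit 24.
At 9: go right to 25.
  Visit 25.
  At 25: go left to 12.
    12 is a leaf — visit 12.
  At 25: go right to 29.
    29 is a leaf — visit 29.
Full pre-order sequence: 9, 14, 1, 37, 19, 24, 25, 12, 29.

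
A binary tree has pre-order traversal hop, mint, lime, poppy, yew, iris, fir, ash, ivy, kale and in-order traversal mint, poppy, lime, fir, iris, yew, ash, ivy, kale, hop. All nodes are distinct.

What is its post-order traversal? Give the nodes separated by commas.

The first element of pre-order is the root; it splits in-order into left and right subtrees.
Root hop: left subtree has 9 nodes {mint, poppy, lime, fir, iris, yew, ash, ivy, kale}, right has 0 { }.
  Root mint: left subtree has 0 nodes { }, right has 8 {poppy, lime, fir, iris, yew, ash, ivy, kale}.
    Root lime: left subtree has 1 node {poppy}, right has 6 {fir, iris, yew, ash, ivy, kale}.
      Root yew: left subtree has 2 nodes {fir, iris}, right has 3 {ash, ivy, kale}.
        Root iris: left subtree has 1 node {fir}, right has 0 { }.
        Root ash: left subtree has 0 nodes { }, right has 2 {ivy, kale}.
          Root ivy: left subtree has 0 nodes { }, right has 1 {kale}.

poppy, fir, iris, kale, ivy, ash, yew, lime, mint, hop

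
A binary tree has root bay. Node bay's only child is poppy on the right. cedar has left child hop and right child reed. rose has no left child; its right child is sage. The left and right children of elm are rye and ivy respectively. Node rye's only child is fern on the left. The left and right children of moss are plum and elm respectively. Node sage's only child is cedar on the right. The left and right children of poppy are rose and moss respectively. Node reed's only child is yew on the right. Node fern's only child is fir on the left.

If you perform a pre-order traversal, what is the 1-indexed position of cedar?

Pre-order visits the node, then its left subtree, then its right subtree.
Visit bay.
At bay: no left child.
At bay: go right to poppy.
  Visit poppy.
  At poppy: go left to rose.
    Visit rose.
    At rose: no left child.
    At rose: go right to sage.
      Visit sage.
      At sage: no left child.
      At sage: go right to cedar.
        Visit cedar.
        At cedar: go left to hop.
          hop is a leaf — visit hop.
        At cedar: go right to reed.
          Visit reed.
          At reed: no left child.
          At reed: go right to yew.
            yew is a leaf — visit yew.
  At poppy: go right to moss.
    Visit moss.
    At moss: go left to plum.
      plum is a leaf — visit plum.
    At moss: go right to elm.
      Visit elm.
      At elm: go left to rye.
        Visit rye.
        At rye: go left to fern.
          Visit fern.
          At fern: go left to fir.
            fir is a leaf — visit fir.
          At fern: no right child.
        At rye: no right child.
      At elm: go right to ivy.
        ivy is a leaf — visit ivy.
Full pre-order sequence: bay, poppy, rose, sage, cedar, hop, reed, yew, moss, plum, elm, rye, fern, fir, ivy.

5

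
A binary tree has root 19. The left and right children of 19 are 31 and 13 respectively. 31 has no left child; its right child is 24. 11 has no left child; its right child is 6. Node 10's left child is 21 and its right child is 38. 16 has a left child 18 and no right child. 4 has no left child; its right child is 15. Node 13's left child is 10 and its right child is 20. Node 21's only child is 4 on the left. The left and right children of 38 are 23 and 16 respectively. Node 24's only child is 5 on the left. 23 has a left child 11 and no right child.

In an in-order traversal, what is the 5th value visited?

4

In-order visits the left subtree, then the node, then the right subtree.
At 19: go left to 31.
  At 31: no left child.
  Visit 31.
  At 31: go right to 24.
    At 24: go left to 5.
      5 is a leaf — visit 5.
    Visit 24.
    At 24: no right child.
Visit 19.
At 19: go right to 13.
  At 13: go left to 10.
    At 10: go left to 21.
      At 21: go left to 4.
        At 4: no left child.
        Visit 4.
        At 4: go right to 15.
          15 is a leaf — visit 15.
      Visit 21.
      At 21: no right child.
    Visit 10.
    At 10: go right to 38.
      At 38: go left to 23.
        At 23: go left to 11.
          At 11: no left child.
          Visit 11.
          At 11: go right to 6.
            6 is a leaf — visit 6.
        Visit 23.
        At 23: no right child.
      Visit 38.
      At 38: go right to 16.
        At 16: go left to 18.
          18 is a leaf — visit 18.
        Visit 16.
        At 16: no right child.
  Visit 13.
  At 13: go right to 20.
    20 is a leaf — visit 20.
Full in-order sequence: 31, 5, 24, 19, 4, 15, 21, 10, 11, 6, 23, 38, 18, 16, 13, 20.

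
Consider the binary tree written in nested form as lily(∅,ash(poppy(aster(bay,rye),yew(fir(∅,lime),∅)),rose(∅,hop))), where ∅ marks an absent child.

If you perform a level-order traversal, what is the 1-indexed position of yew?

6

Level-order visits nodes level by level from the root, left to right within each level.
Level 0: lily
Level 1: ash
Level 2: poppy, rose
Level 3: aster, yew, hop
Level 4: bay, rye, fir
Level 5: lime
Full level-order sequence: lily, ash, poppy, rose, aster, yew, hop, bay, rye, fir, lime.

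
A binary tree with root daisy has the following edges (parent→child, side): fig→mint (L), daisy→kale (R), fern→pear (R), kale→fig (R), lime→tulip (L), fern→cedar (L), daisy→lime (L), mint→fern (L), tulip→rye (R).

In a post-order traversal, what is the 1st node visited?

Post-order visits the left subtree, then the right subtree, then the node.
At daisy: go left to lime.
  At lime: go left to tulip.
    At tulip: no left child.
    At tulip: go right to rye.
      rye is a leaf — visit rye.
    Visit tulip.
  At lime: no right child.
  Visit lime.
At daisy: go right to kale.
  At kale: no left child.
  At kale: go right to fig.
    At fig: go left to mint.
      At mint: go left to fern.
        At fern: go left to cedar.
          cedar is a leaf — visit cedar.
        At fern: go right to pear.
          pear is a leaf — visit pear.
        Visit fern.
      At mint: no right child.
      Visit mint.
    At fig: no right child.
    Visit fig.
  Visit kale.
Visit daisy.
Full post-order sequence: rye, tulip, lime, cedar, pear, fern, mint, fig, kale, daisy.

rye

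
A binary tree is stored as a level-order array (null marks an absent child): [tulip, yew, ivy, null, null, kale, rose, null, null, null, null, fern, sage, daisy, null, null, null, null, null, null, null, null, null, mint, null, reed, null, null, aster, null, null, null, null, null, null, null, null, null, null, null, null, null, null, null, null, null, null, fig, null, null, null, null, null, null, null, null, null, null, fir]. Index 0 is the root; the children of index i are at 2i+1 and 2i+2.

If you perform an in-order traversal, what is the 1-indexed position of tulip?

In-order visits the left subtree, then the node, then the right subtree.
At tulip: go left to yew.
  yew is a leaf — visit yew.
Visit tulip.
At tulip: go right to ivy.
  At ivy: go left to kale.
    At kale: go left to fern.
      At fern: go left to mint.
        At mint: go left to fig.
          fig is a leaf — visit fig.
        Visit mint.
        At mint: no right child.
      Visit fern.
      At fern: no right child.
    Visit kale.
    At kale: go right to sage.
      At sage: go left to reed.
        reed is a leaf — visit reed.
      Visit sage.
      At sage: no right child.
  Visit ivy.
  At ivy: go right to rose.
    At rose: go left to daisy.
      At daisy: no left child.
      Visit daisy.
      At daisy: go right to aster.
        At aster: no left child.
        Visit aster.
        At aster: go right to fir.
          fir is a leaf — visit fir.
    Visit rose.
    At rose: no right child.
Full in-order sequence: yew, tulip, fig, mint, fern, kale, reed, sage, ivy, daisy, aster, fir, rose.

2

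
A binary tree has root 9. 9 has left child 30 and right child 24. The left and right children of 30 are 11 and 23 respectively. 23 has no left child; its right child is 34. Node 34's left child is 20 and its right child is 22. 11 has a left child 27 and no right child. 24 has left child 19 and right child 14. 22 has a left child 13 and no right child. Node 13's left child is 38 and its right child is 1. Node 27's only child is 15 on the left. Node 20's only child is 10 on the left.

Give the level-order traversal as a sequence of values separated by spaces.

9 30 24 11 23 19 14 27 34 15 20 22 10 13 38 1

Level-order visits nodes level by level from the root, left to right within each level.
Level 0: 9
Level 1: 30, 24
Level 2: 11, 23, 19, 14
Level 3: 27, 34
Level 4: 15, 20, 22
Level 5: 10, 13
Level 6: 38, 1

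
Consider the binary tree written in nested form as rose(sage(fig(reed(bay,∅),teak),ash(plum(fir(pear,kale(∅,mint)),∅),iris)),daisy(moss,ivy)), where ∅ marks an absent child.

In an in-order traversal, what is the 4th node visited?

teak

In-order visits the left subtree, then the node, then the right subtree.
At rose: go left to sage.
  At sage: go left to fig.
    At fig: go left to reed.
      At reed: go left to bay.
        bay is a leaf — visit bay.
      Visit reed.
      At reed: no right child.
    Visit fig.
    At fig: go right to teak.
      teak is a leaf — visit teak.
  Visit sage.
  At sage: go right to ash.
    At ash: go left to plum.
      At plum: go left to fir.
        At fir: go left to pear.
          pear is a leaf — visit pear.
        Visit fir.
        At fir: go right to kale.
          At kale: no left child.
          Visit kale.
          At kale: go right to mint.
            mint is a leaf — visit mint.
      Visit plum.
      At plum: no right child.
    Visit ash.
    At ash: go right to iris.
      iris is a leaf — visit iris.
Visit rose.
At rose: go right to daisy.
  At daisy: go left to moss.
    moss is a leaf — visit moss.
  Visit daisy.
  At daisy: go right to ivy.
    ivy is a leaf — visit ivy.
Full in-order sequence: bay, reed, fig, teak, sage, pear, fir, kale, mint, plum, ash, iris, rose, moss, daisy, ivy.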